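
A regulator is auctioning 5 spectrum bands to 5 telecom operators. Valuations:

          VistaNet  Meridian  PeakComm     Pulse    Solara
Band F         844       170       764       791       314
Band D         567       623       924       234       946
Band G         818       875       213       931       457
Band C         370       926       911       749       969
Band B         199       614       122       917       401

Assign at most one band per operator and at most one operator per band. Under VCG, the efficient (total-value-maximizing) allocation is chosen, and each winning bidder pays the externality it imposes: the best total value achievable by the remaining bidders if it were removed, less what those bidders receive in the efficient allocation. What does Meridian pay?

Meridian pays $14M.

Efficient allocation: VistaNet→Band F ($844M), Meridian→Band G ($875M), PeakComm→Band D ($924M), Pulse→Band B ($917M), Solara→Band C ($969M); total welfare W = $4529M.
Meridian receives Band G at value $875M, so the others get W − 875 = $3654M.
Without Meridian: best allocation of the remaining 4 bidders over all 5 bands is VistaNet→Band F ($844M), PeakComm→Band D ($924M), Pulse→Band G ($931M), Solara→Band C ($969M), total $3668M.
VCG payment = (others' best without Meridian) − (others' welfare with Meridian) = 3668 − 3654 = $14M.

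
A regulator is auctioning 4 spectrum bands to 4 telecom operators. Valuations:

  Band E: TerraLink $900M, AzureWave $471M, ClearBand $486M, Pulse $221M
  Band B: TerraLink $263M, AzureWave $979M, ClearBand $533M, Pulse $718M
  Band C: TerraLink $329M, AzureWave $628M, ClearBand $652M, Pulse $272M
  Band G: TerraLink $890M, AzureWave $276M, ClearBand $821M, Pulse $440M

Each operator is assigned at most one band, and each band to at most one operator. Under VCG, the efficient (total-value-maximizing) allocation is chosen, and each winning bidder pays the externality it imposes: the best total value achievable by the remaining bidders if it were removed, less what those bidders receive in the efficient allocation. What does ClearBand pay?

Efficient allocation: TerraLink→Band E ($900M), AzureWave→Band C ($628M), ClearBand→Band G ($821M), Pulse→Band B ($718M); total welfare W = $3067M.
ClearBand receives Band G at value $821M, so the others get W − 821 = $2246M.
Without ClearBand: best allocation of the remaining 3 bidders over all 4 bands is TerraLink→Band E ($900M), AzureWave→Band B ($979M), Pulse→Band G ($440M), total $2319M.
VCG payment = (others' best without ClearBand) − (others' welfare with ClearBand) = 2319 − 2246 = $73M.

ClearBand pays $73M.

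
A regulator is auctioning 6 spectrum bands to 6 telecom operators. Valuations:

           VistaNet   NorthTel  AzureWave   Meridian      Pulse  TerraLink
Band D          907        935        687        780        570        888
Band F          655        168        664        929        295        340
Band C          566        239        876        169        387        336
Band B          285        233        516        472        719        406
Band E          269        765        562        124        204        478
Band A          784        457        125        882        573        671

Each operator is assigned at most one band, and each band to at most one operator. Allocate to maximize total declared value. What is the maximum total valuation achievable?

Max total: $4961M

This is a one-to-one assignment (maximum-weight bipartite matching).
Optimal: VistaNet→Band A ($784M), NorthTel→Band E ($765M), AzureWave→Band C ($876M), Meridian→Band F ($929M), Pulse→Band B ($719M), TerraLink→Band D ($888M) — total 784+765+876+929+719+888 = $4961M.
Row-greedy (each operator in turn takes its best remaining band) gives $4867M, worse by 94.
Next-best assignment: VistaNet→Band D, NorthTel→Band E, AzureWave→Band C, Meridian→Band F, Pulse→Band B, TerraLink→Band A = $4867M.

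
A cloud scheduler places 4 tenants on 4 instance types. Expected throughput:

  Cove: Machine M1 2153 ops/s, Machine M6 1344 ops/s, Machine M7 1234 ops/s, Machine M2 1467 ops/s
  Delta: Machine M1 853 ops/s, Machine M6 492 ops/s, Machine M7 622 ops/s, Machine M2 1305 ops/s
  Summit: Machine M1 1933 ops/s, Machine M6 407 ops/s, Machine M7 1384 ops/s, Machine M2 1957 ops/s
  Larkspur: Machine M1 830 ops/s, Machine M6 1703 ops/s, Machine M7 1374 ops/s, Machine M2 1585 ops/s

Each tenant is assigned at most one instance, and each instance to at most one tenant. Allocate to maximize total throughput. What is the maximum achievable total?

Maximum total: 6545 ops/s

This is a one-to-one assignment (maximum-weight bipartite matching).
Optimal: Cove→Machine M1 (2153 ops/s), Delta→Machine M2 (1305 ops/s), Summit→Machine M7 (1384 ops/s), Larkspur→Machine M6 (1703 ops/s) — total 2153+1305+1384+1703 = 6545 ops/s.
Max-entry greedy (repeatedly take the single best remaining cell) gives 6435 ops/s, worse by 110.
Next-best assignment: Cove→Machine M1, Delta→Machine M7, Summit→Machine M2, Larkspur→Machine M6 = 6435 ops/s.
Swapping Larkspur↔Summit (Larkspur→Machine M7 1374 ops/s, Summit→Machine M6 407 ops/s) loses 1306.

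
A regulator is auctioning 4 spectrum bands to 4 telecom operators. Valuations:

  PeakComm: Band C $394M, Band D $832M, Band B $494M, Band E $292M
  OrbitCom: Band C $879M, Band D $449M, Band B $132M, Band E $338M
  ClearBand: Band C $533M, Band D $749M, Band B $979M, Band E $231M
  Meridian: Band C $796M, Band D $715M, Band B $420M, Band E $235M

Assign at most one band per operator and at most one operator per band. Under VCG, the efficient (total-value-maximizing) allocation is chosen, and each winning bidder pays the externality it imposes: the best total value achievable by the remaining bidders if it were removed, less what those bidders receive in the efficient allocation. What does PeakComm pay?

PeakComm pays $460M.

Efficient allocation: PeakComm→Band D ($832M), OrbitCom→Band E ($338M), ClearBand→Band B ($979M), Meridian→Band C ($796M); total welfare W = $2945M.
PeakComm receives Band D at value $832M, so the others get W − 832 = $2113M.
Without PeakComm: best allocation of the remaining 3 bidders over all 4 bands is OrbitCom→Band C ($879M), ClearBand→Band B ($979M), Meridian→Band D ($715M), total $2573M.
VCG payment = (others' best without PeakComm) − (others' welfare with PeakComm) = 2573 − 2113 = $460M.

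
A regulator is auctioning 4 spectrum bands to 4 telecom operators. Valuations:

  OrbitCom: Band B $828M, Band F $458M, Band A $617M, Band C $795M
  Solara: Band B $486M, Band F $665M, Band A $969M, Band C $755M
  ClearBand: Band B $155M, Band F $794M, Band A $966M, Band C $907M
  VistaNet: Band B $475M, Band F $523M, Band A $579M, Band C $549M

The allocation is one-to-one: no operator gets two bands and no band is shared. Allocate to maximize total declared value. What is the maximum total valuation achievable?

This is a one-to-one assignment (maximum-weight bipartite matching).
Optimal: OrbitCom→Band B ($828M), Solara→Band A ($969M), ClearBand→Band C ($907M), VistaNet→Band F ($523M) — total 828+969+907+523 = $3227M.
Column-greedy (each band in turn goes to its best remaining operator) gives $3140M, worse by 87.
Checked against all permutations: $3227M is optimal.

Maximum total: $3227M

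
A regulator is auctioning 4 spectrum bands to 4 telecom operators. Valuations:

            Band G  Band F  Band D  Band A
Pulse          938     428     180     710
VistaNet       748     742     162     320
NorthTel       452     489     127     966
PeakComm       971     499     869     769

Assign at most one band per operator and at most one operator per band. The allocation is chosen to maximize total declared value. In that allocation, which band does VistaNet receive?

This is the linear assignment problem.
Optimal: Pulse→Band G ($938M), VistaNet→Band F ($742M), NorthTel→Band A ($966M), PeakComm→Band D ($869M) — total 938+742+966+869 = $3515M.
Next-best assignment: Pulse→Band F, VistaNet→Band G, NorthTel→Band A, PeakComm→Band D = $3011M.
Swapping NorthTel↔PeakComm (NorthTel→Band D $127M, PeakComm→Band A $769M) loses 939.
Checked against all permutations: $3515M is optimal.
VistaNet's own top band is Band G ($748M), but forcing VistaNet→Band G and reassigning the rest optimally gives only $3011M — worse by 504.

VistaNet receives Band F.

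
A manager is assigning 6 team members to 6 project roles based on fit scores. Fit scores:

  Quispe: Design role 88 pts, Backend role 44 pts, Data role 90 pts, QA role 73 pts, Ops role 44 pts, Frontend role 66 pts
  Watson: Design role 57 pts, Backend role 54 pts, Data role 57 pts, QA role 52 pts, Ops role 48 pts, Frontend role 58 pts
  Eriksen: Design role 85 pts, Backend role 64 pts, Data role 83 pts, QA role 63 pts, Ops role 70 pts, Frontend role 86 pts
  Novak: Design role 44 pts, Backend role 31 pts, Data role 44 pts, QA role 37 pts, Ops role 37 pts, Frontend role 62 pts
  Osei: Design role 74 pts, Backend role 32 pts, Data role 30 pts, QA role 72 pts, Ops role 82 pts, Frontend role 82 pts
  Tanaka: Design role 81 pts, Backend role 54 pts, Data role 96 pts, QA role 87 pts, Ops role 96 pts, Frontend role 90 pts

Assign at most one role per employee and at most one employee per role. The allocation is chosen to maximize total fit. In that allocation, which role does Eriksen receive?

Optimal: Quispe→Data role (90 pts), Watson→Backend role (54 pts), Eriksen→Design role (85 pts), Novak→Frontend role (62 pts), Osei→Ops role (82 pts), Tanaka→QA role (87 pts) — total 90+54+85+62+82+87 = 460 pts.
Max-entry greedy (repeatedly take the single best remaining cell) gives 443 pts, worse by 17.
Next-best assignment: Quispe→Data role, Watson→Backend role, Eriksen→Design role, Novak→Frontend role, Osei→QA role, Tanaka→Ops role = 459 pts.
Swapping Eriksen↔Novak (Eriksen→Frontend role 86 pts, Novak→Design role 44 pts) loses 17.
Checked against all permutations: 460 pts is optimal.
Eriksen's own top role is Frontend role (86 pts), but forcing Eriksen→Frontend role and reassigning the rest optimally gives only 443 pts — worse by 17.

Eriksen receives Design role.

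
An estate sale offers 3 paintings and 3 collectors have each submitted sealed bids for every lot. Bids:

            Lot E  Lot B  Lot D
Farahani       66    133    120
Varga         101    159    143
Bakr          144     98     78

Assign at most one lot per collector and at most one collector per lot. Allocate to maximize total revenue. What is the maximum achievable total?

Max total: $423

Optimal: Farahani→Lot D ($120), Varga→Lot B ($159), Bakr→Lot E ($144) — total 120+159+144 = $423.
Row-greedy (each collector in turn takes its best remaining lot) gives $420, worse by 3.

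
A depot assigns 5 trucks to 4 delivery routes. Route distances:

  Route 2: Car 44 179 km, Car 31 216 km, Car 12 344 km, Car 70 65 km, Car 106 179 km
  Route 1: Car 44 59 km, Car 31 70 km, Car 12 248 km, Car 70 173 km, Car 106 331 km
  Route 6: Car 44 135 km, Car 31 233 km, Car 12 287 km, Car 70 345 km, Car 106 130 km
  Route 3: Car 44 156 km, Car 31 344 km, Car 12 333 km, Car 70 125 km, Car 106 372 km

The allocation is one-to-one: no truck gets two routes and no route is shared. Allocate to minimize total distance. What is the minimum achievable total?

Min total: 421 km

Optimal: Car 70→Route 2 (65 km), Car 31→Route 1 (70 km), Car 106→Route 6 (130 km), Car 44→Route 3 (156 km) — total 65+70+130+156 = 421 km.
Column-greedy (each route in turn goes to its cheapest remaining truck) gives 587 km, worse by 166.
Next-best assignment: Car 44→Route 2, Car 31→Route 1, Car 106→Route 6, Car 70→Route 3 = 504 km.
Swapping Car 106↔Car 70 (Car 106→Route 2 179 km, Car 70→Route 6 345 km) adds 329.
No other one-to-one assignment undercuts 421 km.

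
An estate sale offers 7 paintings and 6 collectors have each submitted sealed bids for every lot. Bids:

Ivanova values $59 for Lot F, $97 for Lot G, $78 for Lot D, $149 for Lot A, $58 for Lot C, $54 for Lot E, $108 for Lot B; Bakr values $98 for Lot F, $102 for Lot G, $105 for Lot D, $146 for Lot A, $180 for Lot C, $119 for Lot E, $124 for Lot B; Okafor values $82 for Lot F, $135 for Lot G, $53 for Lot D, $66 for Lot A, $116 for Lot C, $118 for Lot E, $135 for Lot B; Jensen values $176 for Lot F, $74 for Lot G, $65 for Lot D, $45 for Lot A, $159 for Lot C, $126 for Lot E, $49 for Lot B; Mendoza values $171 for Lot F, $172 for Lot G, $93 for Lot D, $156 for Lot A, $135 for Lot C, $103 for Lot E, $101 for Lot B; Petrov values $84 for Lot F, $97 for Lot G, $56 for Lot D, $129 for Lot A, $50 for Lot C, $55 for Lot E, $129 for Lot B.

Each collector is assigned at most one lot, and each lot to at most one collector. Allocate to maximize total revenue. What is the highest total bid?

Optimal: Ivanova→Lot A ($149), Bakr→Lot C ($180), Okafor→Lot E ($118), Jensen→Lot F ($176), Mendoza→Lot G ($172), Petrov→Lot B ($129) — total 149+180+118+176+172+129 = $924.
Next-best assignment: Ivanova→Lot A, Bakr→Lot C, Okafor→Lot G, Jensen→Lot E, Mendoza→Lot F, Petrov→Lot B = $890.
Swapping Jensen↔Bakr (Jensen→Lot C $159, Bakr→Lot F $98) loses 99.

Max total: $924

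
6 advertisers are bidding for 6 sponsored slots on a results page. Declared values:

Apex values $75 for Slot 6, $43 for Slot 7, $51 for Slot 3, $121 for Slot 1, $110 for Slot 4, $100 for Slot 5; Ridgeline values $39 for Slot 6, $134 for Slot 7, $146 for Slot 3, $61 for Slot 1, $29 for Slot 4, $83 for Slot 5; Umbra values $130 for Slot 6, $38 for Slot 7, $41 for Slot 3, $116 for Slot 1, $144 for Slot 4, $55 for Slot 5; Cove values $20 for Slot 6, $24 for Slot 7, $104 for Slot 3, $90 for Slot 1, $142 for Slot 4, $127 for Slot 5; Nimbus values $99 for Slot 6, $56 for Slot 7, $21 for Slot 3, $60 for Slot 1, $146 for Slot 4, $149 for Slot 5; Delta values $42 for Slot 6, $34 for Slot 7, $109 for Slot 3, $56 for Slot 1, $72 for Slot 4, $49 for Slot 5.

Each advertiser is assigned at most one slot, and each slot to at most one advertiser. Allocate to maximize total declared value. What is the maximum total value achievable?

Optimal: Apex→Slot 1 ($121), Ridgeline→Slot 7 ($134), Umbra→Slot 6 ($130), Cove→Slot 4 ($142), Nimbus→Slot 5 ($149), Delta→Slot 3 ($109) — total 121+134+130+142+149+109 = $785.
Column-greedy (each slot in turn goes to its best remaining advertiser) gives $767, worse by 18.
Checked against all permutations: $785 is optimal.

Max total: $785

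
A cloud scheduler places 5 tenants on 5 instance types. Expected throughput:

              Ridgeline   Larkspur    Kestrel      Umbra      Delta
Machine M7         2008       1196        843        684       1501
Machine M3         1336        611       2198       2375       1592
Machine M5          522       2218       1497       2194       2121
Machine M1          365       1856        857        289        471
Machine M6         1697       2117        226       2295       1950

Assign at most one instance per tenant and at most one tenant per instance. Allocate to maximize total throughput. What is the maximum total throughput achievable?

Maximum total: 10478 ops/s

Optimal: Ridgeline→Machine M7 (2008 ops/s), Larkspur→Machine M1 (1856 ops/s), Kestrel→Machine M3 (2198 ops/s), Umbra→Machine M6 (2295 ops/s), Delta→Machine M5 (2121 ops/s) — total 2008+1856+2198+2295+2121 = 10478 ops/s.
Row-greedy (each tenant in turn takes its best remaining instance) gives 9190 ops/s, worse by 1288.
Swapping Kestrel↔Umbra (Kestrel→Machine M6 226 ops/s, Umbra→Machine M3 2375 ops/s) loses 1892.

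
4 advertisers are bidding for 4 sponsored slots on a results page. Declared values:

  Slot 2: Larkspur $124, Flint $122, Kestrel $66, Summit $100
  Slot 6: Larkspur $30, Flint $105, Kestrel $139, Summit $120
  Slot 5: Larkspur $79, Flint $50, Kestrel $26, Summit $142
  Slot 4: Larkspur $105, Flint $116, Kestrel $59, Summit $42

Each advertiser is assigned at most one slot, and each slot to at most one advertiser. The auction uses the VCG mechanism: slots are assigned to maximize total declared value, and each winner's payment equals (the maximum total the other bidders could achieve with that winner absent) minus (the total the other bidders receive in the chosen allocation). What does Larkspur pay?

Larkspur pays $6.

Efficient allocation: Larkspur→Slot 2 ($124), Flint→Slot 4 ($116), Kestrel→Slot 6 ($139), Summit→Slot 5 ($142); total welfare W = $521.
Larkspur receives Slot 2 at value $124, so the others get W − 124 = $397.
Without Larkspur: best allocation of the remaining 3 bidders over all 4 slots is Flint→Slot 2 ($122), Kestrel→Slot 6 ($139), Summit→Slot 5 ($142), total $403.
VCG payment = (others' best without Larkspur) − (others' welfare with Larkspur) = 403 − 397 = $6.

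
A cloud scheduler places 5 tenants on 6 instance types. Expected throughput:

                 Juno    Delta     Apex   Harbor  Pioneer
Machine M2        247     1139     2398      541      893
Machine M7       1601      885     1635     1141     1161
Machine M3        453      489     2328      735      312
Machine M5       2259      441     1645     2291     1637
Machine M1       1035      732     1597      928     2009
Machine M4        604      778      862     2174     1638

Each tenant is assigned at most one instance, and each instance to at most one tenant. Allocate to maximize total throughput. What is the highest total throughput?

This is the linear assignment problem.
Optimal: Juno→Machine M5 (2259 ops/s), Delta→Machine M2 (1139 ops/s), Apex→Machine M3 (2328 ops/s), Harbor→Machine M4 (2174 ops/s), Pioneer→Machine M1 (2009 ops/s) — total 2259+1139+2328+2174+2009 = 9909 ops/s.
Column-greedy (each instance in turn goes to its best remaining tenant) gives 7103 ops/s, worse by 2806.
Swapping Delta↔Juno (Delta→Machine M5 441 ops/s, Juno→Machine M2 247 ops/s) loses 2710.

Max total: 9909 ops/s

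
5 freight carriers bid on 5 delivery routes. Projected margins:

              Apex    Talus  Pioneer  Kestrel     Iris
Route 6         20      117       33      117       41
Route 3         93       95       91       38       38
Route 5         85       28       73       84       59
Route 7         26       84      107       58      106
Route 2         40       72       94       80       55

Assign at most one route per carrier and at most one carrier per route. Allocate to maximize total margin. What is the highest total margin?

Optimal: Apex→Route 5 ($85k), Talus→Route 3 ($95k), Pioneer→Route 2 ($94k), Kestrel→Route 6 ($117k), Iris→Route 7 ($106k) — total 85+95+94+117+106 = $497k.
Column-greedy (each route in turn goes to its best remaining carrier) gives $456k, worse by 41.
Swapping Iris↔Apex (Iris→Route 5 $59k, Apex→Route 7 $26k) loses 106.
Every other assignment is strictly worse.

Maximum total: $497k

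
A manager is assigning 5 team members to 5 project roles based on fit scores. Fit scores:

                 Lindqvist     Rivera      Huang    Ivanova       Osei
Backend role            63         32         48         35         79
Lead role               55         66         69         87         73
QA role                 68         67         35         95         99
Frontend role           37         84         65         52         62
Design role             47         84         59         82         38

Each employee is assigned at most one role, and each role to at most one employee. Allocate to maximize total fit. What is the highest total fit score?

Maximum total: 398 pts

Treat this as an assignment problem: match each employee to one role.
Optimal: Lindqvist→Backend role (63 pts), Rivera→Design role (84 pts), Huang→Frontend role (65 pts), Ivanova→Lead role (87 pts), Osei→QA role (99 pts) — total 63+84+65+87+99 = 398 pts.
Max-entry greedy (repeatedly take the single best remaining cell) gives 392 pts, worse by 6.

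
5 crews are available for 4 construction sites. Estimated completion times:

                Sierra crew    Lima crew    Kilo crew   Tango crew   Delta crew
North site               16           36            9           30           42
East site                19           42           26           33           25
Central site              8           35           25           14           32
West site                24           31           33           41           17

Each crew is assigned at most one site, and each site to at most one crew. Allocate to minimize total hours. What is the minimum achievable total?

Min total: 59 hours

This is the linear assignment problem.
Optimal: Kilo crew→North site (9 hours), Sierra crew→East site (19 hours), Tango crew→Central site (14 hours), Delta crew→West site (17 hours) — total 9+19+14+17 = 59 hours.
Min-entry greedy (repeatedly take the single cheapest remaining cell) gives 67 hours, worse by 8.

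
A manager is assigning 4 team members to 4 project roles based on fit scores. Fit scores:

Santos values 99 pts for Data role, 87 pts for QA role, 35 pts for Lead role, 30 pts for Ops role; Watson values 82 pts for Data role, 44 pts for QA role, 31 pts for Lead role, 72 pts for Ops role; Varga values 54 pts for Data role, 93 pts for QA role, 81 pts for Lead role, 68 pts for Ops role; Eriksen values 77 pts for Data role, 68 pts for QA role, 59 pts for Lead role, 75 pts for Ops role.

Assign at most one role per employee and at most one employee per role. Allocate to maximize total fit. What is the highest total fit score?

Optimal: Santos→QA role (87 pts), Watson→Data role (82 pts), Varga→Lead role (81 pts), Eriksen→Ops role (75 pts) — total 87+82+81+75 = 325 pts.
Column-greedy (each role in turn goes to its best remaining employee) gives 323 pts, worse by 2.

Maximum total: 325 pts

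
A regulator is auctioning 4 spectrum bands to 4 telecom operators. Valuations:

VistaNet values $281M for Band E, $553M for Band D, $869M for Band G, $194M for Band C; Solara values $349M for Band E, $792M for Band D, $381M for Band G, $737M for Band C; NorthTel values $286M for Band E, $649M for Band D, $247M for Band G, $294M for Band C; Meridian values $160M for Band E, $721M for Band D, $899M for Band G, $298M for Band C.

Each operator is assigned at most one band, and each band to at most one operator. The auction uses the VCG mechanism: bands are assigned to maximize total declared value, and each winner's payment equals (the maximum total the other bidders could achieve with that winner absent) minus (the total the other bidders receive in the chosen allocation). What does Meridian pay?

Meridian pays $363M.

Efficient allocation: VistaNet→Band G ($869M), Solara→Band C ($737M), NorthTel→Band E ($286M), Meridian→Band D ($721M); total welfare W = $2613M.
Meridian receives Band D at value $721M, so the others get W − 721 = $1892M.
Without Meridian: best allocation of the remaining 3 bidders over all 4 bands is VistaNet→Band G ($869M), Solara→Band C ($737M), NorthTel→Band D ($649M), total $2255M.
VCG payment = (others' best without Meridian) − (others' welfare with Meridian) = 2255 − 1892 = $363M.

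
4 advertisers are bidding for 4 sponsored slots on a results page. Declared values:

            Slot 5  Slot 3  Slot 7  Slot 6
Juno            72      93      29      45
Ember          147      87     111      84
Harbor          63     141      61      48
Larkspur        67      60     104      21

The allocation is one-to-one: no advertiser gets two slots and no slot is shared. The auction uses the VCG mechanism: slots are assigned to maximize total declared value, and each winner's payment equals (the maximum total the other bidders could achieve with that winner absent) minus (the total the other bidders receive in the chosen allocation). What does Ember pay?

Efficient allocation: Juno→Slot 6 ($45), Ember→Slot 5 ($147), Harbor→Slot 3 ($141), Larkspur→Slot 7 ($104); total welfare W = $437.
Ember receives Slot 5 at value $147, so the others get W − 147 = $290.
Without Ember: best allocation of the remaining 3 bidders over all 4 slots is Juno→Slot 5 ($72), Harbor→Slot 3 ($141), Larkspur→Slot 7 ($104), total $317.
VCG payment = (others' best without Ember) − (others' welfare with Ember) = 317 − 290 = $27.

Ember pays $27.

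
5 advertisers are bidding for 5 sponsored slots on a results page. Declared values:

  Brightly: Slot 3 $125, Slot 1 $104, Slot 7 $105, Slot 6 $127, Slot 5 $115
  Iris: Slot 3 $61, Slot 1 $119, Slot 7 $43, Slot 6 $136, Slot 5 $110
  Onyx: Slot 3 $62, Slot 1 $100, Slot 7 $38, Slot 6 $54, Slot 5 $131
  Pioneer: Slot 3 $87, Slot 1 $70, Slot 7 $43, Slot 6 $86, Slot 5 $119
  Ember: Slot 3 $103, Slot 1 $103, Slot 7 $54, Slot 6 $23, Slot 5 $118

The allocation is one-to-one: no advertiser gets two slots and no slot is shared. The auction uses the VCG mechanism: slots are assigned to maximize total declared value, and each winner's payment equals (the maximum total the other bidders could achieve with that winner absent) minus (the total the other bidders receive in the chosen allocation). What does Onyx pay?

Efficient allocation: Brightly→Slot 7 ($105), Iris→Slot 6 ($136), Onyx→Slot 1 ($100), Pioneer→Slot 5 ($119), Ember→Slot 3 ($103); total welfare W = $563.
Onyx receives Slot 1 at value $100, so the others get W − 100 = $463.
Without Onyx: best allocation of the remaining 4 bidders over all 5 slots is Brightly→Slot 3 ($125), Iris→Slot 6 ($136), Pioneer→Slot 5 ($119), Ember→Slot 1 ($103), total $483.
VCG payment = (others' best without Onyx) − (others' welfare with Onyx) = 483 − 463 = $20.

Onyx pays $20.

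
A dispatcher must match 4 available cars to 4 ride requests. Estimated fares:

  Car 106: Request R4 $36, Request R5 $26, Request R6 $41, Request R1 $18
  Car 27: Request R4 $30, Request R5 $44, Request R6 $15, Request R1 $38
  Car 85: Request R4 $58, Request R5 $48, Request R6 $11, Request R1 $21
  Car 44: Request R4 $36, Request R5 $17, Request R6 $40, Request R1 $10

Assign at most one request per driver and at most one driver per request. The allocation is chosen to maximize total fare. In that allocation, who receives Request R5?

Car 85 receives Request R5.

This is the linear assignment problem.
Optimal: Car 106→Request R6 ($41), Car 27→Request R1 ($38), Car 85→Request R5 ($48), Car 44→Request R4 ($36) — total 41+38+48+36 = $163.
Row-greedy (each driver in turn takes its best remaining request) gives $153, worse by 10.
Swapping Car 106↔Car 27 (Car 106→Request R1 $18, Car 27→Request R6 $15) loses 46.
No other one-to-one assignment exceeds $163.
Car 85's own top request is Request R4 ($58), but forcing Car 85→Request R4 and reassigning the rest optimally gives only $162 — worse by 1.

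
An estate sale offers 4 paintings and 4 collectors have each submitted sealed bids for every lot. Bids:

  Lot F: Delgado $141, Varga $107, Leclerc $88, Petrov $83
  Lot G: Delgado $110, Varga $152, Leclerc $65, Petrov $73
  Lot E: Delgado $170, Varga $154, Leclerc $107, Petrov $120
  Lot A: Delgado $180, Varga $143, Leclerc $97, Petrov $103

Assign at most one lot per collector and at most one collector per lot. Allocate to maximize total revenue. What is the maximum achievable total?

Maximum total: $540

This is a one-to-one assignment (maximum-weight bipartite matching).
Optimal: Delgado→Lot A ($180), Varga→Lot G ($152), Leclerc→Lot F ($88), Petrov→Lot E ($120) — total 180+152+88+120 = $540.
Max-entry greedy (repeatedly take the single best remaining cell) gives $495, worse by 45.
Next-best assignment: Delgado→Lot A, Varga→Lot G, Leclerc→Lot E, Petrov→Lot F = $522.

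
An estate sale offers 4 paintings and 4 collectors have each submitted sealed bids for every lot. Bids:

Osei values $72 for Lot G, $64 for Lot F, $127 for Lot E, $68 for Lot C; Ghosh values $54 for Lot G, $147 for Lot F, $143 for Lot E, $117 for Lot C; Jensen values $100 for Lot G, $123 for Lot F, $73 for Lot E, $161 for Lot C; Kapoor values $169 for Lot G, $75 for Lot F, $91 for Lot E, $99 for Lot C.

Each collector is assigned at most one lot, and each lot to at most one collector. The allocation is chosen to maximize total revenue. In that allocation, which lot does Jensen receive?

Treat this as an assignment problem: match each collector to one lot.
Optimal: Osei→Lot E ($127), Ghosh→Lot F ($147), Jensen→Lot C ($161), Kapoor→Lot G ($169) — total 127+147+161+169 = $604.
Next-best assignment: Osei→Lot F, Ghosh→Lot E, Jensen→Lot C, Kapoor→Lot G = $537.
Swapping Jensen↔Ghosh (Jensen→Lot F $123, Ghosh→Lot C $117) loses 68.
Every other assignment is strictly worse.

Jensen receives Lot C.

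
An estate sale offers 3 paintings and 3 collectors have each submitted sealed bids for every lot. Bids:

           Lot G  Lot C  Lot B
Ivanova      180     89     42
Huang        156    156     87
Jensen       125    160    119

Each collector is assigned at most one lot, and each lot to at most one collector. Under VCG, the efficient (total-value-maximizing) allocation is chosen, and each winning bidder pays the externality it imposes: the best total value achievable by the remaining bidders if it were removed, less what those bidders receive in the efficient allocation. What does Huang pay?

Efficient allocation: Ivanova→Lot G ($180), Huang→Lot C ($156), Jensen→Lot B ($119); total welfare W = $455.
Huang receives Lot C at value $156, so the others get W − 156 = $299.
Without Huang: best allocation of the remaining 2 bidders over all 3 lots is Ivanova→Lot G ($180), Jensen→Lot C ($160), total $340.
VCG payment = (others' best without Huang) − (others' welfare with Huang) = 340 − 299 = $41.

Huang pays $41.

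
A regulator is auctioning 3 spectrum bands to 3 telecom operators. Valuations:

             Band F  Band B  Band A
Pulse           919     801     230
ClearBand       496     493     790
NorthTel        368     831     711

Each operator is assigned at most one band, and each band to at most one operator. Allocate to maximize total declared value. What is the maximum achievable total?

Optimal: Pulse→Band F ($919M), ClearBand→Band A ($790M), NorthTel→Band B ($831M) — total 919+790+831 = $2540M.
Swapping NorthTel↔Pulse (NorthTel→Band F $368M, Pulse→Band B $801M) loses 581.
Checked against all permutations: $2540M is optimal.

Max total: $2540M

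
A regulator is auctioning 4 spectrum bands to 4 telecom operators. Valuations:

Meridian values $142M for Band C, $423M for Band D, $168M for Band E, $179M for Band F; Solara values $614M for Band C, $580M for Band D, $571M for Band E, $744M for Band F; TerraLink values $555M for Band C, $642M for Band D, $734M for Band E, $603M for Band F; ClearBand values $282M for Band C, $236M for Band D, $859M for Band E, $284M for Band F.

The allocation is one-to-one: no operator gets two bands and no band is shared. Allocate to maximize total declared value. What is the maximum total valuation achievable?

Maximum total: $2581M

Treat this as an assignment problem: match each operator to one band.
Optimal: Meridian→Band D ($423M), Solara→Band F ($744M), TerraLink→Band C ($555M), ClearBand→Band E ($859M) — total 423+744+555+859 = $2581M.
Row-greedy (each operator in turn takes its best remaining band) gives $2183M, worse by 398.
Checked against all permutations: $2581M is optimal.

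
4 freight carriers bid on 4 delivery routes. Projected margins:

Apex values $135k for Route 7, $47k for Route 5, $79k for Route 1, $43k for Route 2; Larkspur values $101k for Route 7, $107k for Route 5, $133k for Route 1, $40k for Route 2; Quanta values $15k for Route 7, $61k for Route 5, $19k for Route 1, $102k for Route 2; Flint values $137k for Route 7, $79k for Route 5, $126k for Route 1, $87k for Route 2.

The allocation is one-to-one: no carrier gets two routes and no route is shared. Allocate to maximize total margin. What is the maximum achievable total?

Optimal: Apex→Route 7 ($135k), Larkspur→Route 5 ($107k), Quanta→Route 2 ($102k), Flint→Route 1 ($126k) — total 135+107+102+126 = $470k.
Row-greedy (each carrier in turn takes its best remaining route) gives $449k, worse by 21.
Swapping Quanta↔Flint (Quanta→Route 1 $19k, Flint→Route 2 $87k) loses 122.

Max total: $470k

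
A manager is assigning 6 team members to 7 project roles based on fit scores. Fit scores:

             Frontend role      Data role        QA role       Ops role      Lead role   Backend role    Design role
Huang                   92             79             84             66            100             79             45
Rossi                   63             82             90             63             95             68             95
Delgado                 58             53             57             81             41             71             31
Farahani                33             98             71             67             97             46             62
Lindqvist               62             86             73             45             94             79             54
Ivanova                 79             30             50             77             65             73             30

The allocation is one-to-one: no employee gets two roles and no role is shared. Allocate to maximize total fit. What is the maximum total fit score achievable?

Maximum total: 533 pts

Optimal: Huang→Frontend role (92 pts), Rossi→Design role (95 pts), Delgado→Ops role (81 pts), Farahani→Data role (98 pts), Lindqvist→Lead role (94 pts), Ivanova→Backend role (73 pts) — total 92+95+81+98+94+73 = 533 pts.
Max-entry greedy (repeatedly take the single best remaining cell) gives 532 pts, worse by 1.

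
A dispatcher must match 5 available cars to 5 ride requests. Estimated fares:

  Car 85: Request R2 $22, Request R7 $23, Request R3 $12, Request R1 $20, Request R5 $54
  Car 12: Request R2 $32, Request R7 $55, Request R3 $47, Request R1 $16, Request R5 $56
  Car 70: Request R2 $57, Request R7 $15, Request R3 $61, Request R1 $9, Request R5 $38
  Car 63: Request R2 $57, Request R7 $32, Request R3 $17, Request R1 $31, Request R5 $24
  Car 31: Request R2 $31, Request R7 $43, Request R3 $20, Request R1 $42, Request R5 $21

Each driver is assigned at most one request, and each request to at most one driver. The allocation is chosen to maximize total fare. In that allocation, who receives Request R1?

This is a one-to-one assignment (maximum-weight bipartite matching).
Optimal: Car 85→Request R5 ($54), Car 12→Request R7 ($55), Car 70→Request R3 ($61), Car 63→Request R2 ($57), Car 31→Request R1 ($42) — total 54+55+61+57+42 = $269.
Max-entry greedy (repeatedly take the single best remaining cell) gives $237, worse by 32.
Car 31's own top request is Request R7 ($43), but forcing Car 31→Request R7 and reassigning the rest optimally gives only $237 — worse by 32.

Car 31 receives Request R1.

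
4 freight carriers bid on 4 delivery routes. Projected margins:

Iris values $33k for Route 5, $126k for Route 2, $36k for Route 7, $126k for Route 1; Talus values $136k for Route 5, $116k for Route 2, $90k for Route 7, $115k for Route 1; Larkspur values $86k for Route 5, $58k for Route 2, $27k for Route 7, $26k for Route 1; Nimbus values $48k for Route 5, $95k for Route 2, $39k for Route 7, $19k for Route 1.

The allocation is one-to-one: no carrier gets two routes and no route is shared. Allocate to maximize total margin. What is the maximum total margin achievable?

Max total: $397k

Optimal: Iris→Route 1 ($126k), Talus→Route 7 ($90k), Larkspur→Route 5 ($86k), Nimbus→Route 2 ($95k) — total 126+90+86+95 = $397k.
Row-greedy (each carrier in turn takes its best remaining route) gives $308k, worse by 89.
Swapping Iris↔Larkspur (Iris→Route 5 $33k, Larkspur→Route 1 $26k) loses 153.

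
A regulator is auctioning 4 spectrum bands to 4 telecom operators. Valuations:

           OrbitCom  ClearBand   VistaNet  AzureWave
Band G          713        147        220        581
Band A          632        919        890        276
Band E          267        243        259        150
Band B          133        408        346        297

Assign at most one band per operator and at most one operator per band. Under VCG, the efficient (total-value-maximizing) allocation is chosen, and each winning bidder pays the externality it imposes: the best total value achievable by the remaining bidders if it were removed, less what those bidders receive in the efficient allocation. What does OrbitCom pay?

Efficient allocation: OrbitCom→Band G ($713M), ClearBand→Band A ($919M), VistaNet→Band E ($259M), AzureWave→Band B ($297M); total welfare W = $2188M.
OrbitCom receives Band G at value $713M, so the others get W − 713 = $1475M.
Without OrbitCom: best allocation of the remaining 3 bidders over all 4 bands is ClearBand→Band B ($408M), VistaNet→Band A ($890M), AzureWave→Band G ($581M), total $1879M.
VCG payment = (others' best without OrbitCom) − (others' welfare with OrbitCom) = 1879 − 1475 = $404M.

OrbitCom pays $404M.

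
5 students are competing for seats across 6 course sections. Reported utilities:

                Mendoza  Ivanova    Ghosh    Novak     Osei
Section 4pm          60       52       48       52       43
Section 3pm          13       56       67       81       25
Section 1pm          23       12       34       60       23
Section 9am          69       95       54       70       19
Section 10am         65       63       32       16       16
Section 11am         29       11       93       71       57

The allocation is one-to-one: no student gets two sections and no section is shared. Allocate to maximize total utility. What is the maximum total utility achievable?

Max total: 377 points

Optimal: Mendoza→Section 10am (65 points), Ivanova→Section 9am (95 points), Ghosh→Section 11am (93 points), Novak→Section 3pm (81 points), Osei→Section 4pm (43 points) — total 65+95+93+81+43 = 377 points.
Column-greedy (each section in turn goes to its best remaining student) gives 286 points, worse by 91.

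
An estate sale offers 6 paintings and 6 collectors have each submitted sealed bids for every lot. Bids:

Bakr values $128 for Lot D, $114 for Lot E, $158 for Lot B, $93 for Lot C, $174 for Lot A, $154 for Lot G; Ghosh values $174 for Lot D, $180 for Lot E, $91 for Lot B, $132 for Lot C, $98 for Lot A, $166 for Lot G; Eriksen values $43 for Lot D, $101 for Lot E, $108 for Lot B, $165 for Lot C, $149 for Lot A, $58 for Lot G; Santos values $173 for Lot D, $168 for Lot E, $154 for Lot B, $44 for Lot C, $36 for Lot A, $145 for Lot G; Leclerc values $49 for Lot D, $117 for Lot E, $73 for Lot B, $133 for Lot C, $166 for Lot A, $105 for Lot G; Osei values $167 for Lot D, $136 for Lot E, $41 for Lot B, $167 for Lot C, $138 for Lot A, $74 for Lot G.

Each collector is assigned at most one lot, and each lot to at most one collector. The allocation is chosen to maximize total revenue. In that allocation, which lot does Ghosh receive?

Optimal: Bakr→Lot B ($158), Ghosh→Lot G ($166), Eriksen→Lot C ($165), Santos→Lot E ($168), Leclerc→Lot A ($166), Osei→Lot D ($167) — total 158+166+165+168+166+167 = $990.
Column-greedy (each lot in turn goes to its best remaining collector) gives $891, worse by 99.
Next-best assignment: Bakr→Lot G, Ghosh→Lot E, Eriksen→Lot C, Santos→Lot B, Leclerc→Lot A, Osei→Lot D = $986.
Ghosh's own top lot is Lot E ($180), but forcing Ghosh→Lot E and reassigning the rest optimally gives only $986 — worse by 4.

Ghosh receives Lot G.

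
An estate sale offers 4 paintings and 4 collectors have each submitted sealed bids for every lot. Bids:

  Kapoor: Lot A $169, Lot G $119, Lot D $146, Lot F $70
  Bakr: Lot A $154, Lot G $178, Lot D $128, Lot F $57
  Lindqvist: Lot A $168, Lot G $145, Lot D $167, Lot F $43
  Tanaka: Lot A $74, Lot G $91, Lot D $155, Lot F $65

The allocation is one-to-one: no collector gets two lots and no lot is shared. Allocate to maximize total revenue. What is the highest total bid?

Max total: $579

This is a one-to-one assignment (maximum-weight bipartite matching).
Optimal: Kapoor→Lot A ($169), Bakr→Lot G ($178), Lindqvist→Lot D ($167), Tanaka→Lot F ($65) — total 169+178+167+65 = $579.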